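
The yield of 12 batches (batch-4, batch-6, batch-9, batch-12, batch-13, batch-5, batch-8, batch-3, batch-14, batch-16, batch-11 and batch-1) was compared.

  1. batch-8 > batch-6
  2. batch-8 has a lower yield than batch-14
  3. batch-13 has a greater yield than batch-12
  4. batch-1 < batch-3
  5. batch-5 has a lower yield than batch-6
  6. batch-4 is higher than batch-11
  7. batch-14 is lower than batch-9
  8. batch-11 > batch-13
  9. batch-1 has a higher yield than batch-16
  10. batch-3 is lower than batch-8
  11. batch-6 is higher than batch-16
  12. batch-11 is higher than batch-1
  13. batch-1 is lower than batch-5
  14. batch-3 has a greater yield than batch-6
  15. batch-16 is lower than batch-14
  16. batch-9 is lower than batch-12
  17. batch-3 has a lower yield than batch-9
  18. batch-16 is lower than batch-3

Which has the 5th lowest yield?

batch-3

Piecing the relations together gives one ordering: batch-16 < batch-1 < batch-5 < batch-6 < batch-3 < batch-8 < batch-14 < batch-9 < batch-12 < batch-13 < batch-11 < batch-4.
Counting 5 from the smallest end gives batch-3.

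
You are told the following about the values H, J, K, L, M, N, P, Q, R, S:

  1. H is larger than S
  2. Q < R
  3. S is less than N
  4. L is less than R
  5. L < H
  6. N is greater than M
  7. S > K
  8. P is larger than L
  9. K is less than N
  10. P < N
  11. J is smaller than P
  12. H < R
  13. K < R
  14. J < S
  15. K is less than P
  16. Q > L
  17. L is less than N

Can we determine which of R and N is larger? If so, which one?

Following every chain through N: below N we get J, K, M, L, S, P.
R is not reached, and no chain runs the other way from R to N.
So the given relations leave the order of N and R undetermined.

undetermined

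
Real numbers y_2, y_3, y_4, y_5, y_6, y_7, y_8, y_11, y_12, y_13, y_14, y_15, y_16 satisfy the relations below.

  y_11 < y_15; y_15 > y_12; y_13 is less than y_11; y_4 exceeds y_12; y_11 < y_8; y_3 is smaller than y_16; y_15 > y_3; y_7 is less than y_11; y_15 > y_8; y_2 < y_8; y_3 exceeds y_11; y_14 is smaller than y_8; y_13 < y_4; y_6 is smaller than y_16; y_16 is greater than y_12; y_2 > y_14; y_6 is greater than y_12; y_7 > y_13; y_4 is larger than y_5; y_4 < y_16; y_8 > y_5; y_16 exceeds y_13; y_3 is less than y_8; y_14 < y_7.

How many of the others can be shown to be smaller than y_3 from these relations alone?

4

Directly below y_3: y_11.
One step further: y_13, y_7 (3 so far).
One step further: y_14 (4 so far).
No other element is forced below y_3 by the given relations, so the count is 4.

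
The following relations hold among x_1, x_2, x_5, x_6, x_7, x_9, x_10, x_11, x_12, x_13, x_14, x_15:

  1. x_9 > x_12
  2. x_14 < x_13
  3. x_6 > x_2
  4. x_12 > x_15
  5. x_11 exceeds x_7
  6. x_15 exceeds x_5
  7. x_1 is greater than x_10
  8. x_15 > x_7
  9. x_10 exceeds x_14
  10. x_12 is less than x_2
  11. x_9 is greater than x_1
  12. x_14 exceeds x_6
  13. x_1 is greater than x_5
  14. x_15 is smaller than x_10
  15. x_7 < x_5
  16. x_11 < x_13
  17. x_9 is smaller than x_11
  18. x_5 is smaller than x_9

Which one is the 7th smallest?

x_14

Chaining the given pairs: x_7 < x_5 < x_15 < x_12 < x_2 < x_6 < x_14 < x_10 < x_1 < x_9 < x_11 < x_13.
The 7th smallest is x_14.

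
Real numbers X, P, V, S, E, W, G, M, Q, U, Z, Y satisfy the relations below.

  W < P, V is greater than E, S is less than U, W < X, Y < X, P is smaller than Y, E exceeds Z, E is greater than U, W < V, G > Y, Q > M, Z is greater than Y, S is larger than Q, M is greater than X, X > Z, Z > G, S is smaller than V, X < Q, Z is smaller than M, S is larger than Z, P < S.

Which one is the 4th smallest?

G

Piecing the relations together gives one ordering: W < P < Y < G < Z < X < M < Q < S < U < E < V.
The 4th smallest is G.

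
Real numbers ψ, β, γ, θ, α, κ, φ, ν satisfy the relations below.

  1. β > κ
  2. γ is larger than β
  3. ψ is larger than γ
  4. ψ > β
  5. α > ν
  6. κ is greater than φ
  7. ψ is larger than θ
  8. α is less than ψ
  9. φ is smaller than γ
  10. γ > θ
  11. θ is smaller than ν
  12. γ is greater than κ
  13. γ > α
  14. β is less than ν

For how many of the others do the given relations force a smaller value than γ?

6

From γ the given relations immediately reach φ, θ, κ, β, α.
From those, ν — 6 in total.
Nothing else is reachable below γ; 6 in all.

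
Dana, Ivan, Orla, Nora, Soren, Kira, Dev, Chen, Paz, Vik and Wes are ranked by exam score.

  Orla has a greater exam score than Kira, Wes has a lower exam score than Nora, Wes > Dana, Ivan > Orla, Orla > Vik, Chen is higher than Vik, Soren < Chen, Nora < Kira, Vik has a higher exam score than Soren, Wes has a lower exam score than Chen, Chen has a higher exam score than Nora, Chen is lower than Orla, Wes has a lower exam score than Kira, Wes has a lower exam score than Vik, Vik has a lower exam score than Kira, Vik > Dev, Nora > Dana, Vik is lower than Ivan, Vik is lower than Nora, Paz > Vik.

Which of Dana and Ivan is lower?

Chaining the given relations: Dana < Wes < Vik < Nora < Kira < Orla < Ivan.
So Dana < Ivan; Dana is the lower of the two.

Dana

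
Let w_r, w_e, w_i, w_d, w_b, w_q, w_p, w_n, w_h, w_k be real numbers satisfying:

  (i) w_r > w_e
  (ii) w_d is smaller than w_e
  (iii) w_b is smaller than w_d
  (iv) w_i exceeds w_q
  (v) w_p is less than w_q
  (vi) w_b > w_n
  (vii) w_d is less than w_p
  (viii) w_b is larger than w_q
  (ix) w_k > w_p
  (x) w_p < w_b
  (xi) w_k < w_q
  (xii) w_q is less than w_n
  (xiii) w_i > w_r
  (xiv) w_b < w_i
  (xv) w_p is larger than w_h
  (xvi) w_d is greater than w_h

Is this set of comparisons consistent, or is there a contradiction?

We have w_d < w_p stated directly, yet also w_p < w_k < w_q < w_n < w_b < w_d by chaining the others — so w_p < w_d. Contradiction.

inconsistent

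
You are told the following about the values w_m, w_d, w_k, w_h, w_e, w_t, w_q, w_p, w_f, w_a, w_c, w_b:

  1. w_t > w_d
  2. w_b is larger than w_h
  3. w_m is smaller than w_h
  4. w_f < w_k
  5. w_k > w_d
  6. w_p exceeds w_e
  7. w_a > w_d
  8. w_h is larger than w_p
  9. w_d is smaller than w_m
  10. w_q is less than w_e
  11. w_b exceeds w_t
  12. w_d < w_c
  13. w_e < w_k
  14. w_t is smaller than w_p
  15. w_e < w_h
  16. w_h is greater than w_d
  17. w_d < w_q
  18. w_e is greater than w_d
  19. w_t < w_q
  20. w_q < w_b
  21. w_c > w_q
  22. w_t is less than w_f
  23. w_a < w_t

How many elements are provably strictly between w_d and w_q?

2

The relations place w_d below w_q. An element lies strictly between them when it is forced above w_d and also forced below w_q.
Above w_d: {w_a, w_m, w_t, w_e, w_p, w_f, w_c, w_k, w_h, w_b}. Below w_q: {w_a, w_t}.
Intersection: {w_a, w_t} — 2.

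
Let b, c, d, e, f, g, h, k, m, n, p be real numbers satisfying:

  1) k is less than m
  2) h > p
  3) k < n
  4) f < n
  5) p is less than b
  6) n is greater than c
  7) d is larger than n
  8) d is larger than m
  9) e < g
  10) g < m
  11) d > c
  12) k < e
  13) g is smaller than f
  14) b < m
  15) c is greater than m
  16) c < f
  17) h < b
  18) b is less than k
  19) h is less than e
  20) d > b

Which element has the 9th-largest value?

b

The consecutive relations fix a unique order: p < h < b < k < e < g < m < c < f < n < d.
Counting 9 from the largest end gives b.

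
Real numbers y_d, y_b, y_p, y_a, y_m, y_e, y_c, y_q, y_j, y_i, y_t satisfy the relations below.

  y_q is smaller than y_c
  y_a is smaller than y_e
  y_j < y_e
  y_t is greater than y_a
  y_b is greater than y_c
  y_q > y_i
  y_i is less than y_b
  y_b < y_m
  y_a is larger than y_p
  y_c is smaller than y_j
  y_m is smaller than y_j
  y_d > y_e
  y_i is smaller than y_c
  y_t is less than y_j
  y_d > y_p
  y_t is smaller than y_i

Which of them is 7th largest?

The consecutive relations fix a unique order: y_p < y_a < y_t < y_i < y_q < y_c < y_b < y_m < y_j < y_e < y_d.
The 7th largest is y_q.

y_q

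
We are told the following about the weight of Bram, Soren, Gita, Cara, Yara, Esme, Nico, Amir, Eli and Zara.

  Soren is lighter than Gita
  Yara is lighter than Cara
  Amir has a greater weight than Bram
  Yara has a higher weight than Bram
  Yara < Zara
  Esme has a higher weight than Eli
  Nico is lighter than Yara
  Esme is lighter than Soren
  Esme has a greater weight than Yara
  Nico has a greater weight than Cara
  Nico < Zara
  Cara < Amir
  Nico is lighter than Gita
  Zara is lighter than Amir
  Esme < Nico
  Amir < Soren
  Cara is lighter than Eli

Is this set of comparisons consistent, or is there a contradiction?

inconsistent

We have Nico < Yara stated directly, yet also Yara < Cara < Eli < Esme < Nico by chaining the others — so Yara < Nico. Contradiction.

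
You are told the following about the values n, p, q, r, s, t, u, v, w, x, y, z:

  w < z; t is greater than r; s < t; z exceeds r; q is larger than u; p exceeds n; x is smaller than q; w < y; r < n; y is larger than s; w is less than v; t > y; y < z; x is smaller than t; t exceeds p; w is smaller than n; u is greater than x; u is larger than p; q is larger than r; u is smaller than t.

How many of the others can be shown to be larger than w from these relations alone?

8

From w the given relations immediately reach n, y, z, v.
From those, p, t — 6 in total.
From those, u — 7 in total.
From those, q — 8 in total.
No other element is forced above w by the given relations, so the count is 8.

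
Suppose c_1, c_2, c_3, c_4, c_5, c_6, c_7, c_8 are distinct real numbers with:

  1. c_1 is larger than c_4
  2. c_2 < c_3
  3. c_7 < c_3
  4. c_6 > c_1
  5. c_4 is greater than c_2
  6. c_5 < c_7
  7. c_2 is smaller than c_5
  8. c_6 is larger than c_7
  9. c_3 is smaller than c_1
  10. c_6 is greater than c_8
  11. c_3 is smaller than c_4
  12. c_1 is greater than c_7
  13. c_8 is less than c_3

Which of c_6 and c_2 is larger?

c_6

Link the given pairs in sequence: c_2 < c_5; c_5 < c_7; c_7 < c_3; c_3 < c_4; c_4 < c_1; c_1 < c_6.
Chaining these gives c_2 < c_5 < c_7 < c_3 < c_4 < c_1 < c_6.
So c_2 < c_6; c_6 is the larger of the two.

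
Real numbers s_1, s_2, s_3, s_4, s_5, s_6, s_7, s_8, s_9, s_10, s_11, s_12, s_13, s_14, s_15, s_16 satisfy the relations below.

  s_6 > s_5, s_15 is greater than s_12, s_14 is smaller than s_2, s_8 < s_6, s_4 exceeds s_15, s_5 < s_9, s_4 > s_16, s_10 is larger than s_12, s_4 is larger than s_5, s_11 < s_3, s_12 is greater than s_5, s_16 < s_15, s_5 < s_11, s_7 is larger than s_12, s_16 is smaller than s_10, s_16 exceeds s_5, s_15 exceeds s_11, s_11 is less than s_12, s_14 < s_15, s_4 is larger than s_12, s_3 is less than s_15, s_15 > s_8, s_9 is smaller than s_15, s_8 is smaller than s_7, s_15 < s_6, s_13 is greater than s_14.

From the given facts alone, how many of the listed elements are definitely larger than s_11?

Directly above s_11: s_3, s_12, s_15.
One step further: s_10, s_6, s_7, s_4 (7 so far).
Nothing else is reachable above s_11; 7 in all.

7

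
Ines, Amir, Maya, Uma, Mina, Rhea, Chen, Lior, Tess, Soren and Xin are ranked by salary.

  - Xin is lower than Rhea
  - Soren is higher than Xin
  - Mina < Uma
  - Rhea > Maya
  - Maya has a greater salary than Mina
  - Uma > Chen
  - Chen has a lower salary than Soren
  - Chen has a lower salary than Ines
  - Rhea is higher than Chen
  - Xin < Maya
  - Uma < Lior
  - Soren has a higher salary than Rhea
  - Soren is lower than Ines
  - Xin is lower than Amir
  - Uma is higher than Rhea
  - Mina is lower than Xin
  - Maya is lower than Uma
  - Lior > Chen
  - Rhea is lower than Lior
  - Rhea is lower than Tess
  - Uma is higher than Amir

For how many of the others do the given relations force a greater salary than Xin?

The elements the relations force above Xin are Maya, Rhea, Soren, Ines, Amir, Tess, Uma, Lior — no chain reaches any other.
That is 8.

8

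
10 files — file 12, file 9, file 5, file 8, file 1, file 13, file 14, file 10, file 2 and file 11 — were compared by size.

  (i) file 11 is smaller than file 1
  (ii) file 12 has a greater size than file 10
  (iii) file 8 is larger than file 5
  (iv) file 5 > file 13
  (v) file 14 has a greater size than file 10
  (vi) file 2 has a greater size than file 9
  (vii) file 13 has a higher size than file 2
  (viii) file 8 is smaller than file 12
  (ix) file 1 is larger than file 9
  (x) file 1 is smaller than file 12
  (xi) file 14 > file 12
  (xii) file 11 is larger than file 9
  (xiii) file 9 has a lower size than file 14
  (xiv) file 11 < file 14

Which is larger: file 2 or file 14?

file 14

file 2 < file 13 and file 13 < file 5 give file 2 < file 5.
With file 5 < file 8: file 2 < file 13 < file 5 < file 8.
Then file 8 < file 12 extends the chain to file 12.
Then file 12 < file 14 extends the chain to file 14.
So file 2 < file 14; file 14 is the larger of the two.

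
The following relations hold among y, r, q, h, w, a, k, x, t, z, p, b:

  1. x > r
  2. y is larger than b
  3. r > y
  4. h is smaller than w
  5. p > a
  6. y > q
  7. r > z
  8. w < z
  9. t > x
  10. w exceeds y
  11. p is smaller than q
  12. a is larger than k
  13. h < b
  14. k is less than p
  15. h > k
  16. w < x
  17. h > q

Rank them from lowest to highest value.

The consecutive links are each given: k < a; a < p; p < q; q < h; h < b; b < y; y < w; w < z; z < r; r < x; x < t.

k < a < p < q < h < b < y < w < z < r < x < t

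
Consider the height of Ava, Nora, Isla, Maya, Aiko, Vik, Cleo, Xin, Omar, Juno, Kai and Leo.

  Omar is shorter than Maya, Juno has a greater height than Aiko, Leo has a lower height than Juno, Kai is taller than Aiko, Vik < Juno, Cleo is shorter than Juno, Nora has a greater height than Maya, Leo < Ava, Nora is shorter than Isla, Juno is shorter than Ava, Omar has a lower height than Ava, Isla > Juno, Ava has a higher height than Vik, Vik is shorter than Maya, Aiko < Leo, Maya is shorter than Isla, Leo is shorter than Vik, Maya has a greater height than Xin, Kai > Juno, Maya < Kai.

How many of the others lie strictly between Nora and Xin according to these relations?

1

The relations place Xin below Nora. An element lies strictly between them when it is forced above Xin and also forced below Nora.
Above Xin: {Maya, Kai, Isla}. Below Nora: {Omar, Aiko, Leo, Vik, Maya}.
Intersection: {Maya} — 1.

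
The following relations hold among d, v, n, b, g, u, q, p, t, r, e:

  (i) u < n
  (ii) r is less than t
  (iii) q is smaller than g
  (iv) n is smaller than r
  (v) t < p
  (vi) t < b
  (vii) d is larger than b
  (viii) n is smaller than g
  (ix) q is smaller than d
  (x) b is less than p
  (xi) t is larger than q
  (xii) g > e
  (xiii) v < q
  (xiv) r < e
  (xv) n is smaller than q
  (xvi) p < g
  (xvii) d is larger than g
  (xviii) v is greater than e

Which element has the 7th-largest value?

The consecutive relations fix a unique order: u < n < r < e < v < q < t < b < p < g < d.
The 7th largest is v.

v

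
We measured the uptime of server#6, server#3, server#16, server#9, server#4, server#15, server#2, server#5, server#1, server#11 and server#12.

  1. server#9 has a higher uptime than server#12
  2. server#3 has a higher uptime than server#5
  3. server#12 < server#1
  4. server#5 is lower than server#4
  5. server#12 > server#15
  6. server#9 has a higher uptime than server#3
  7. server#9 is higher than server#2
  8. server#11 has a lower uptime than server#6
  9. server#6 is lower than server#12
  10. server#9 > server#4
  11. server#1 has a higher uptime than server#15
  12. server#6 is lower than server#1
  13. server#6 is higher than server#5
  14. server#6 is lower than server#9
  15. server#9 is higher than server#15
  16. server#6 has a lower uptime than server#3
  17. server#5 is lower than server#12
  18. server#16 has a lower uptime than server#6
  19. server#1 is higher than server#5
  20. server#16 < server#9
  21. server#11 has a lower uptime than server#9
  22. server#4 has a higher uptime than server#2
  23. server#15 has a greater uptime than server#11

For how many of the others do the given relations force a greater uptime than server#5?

Directly above server#5: server#6, server#3, server#12, server#1, server#4.
One step further: server#9 (6 so far).
Nothing else is reachable above server#5; 6 in all.

6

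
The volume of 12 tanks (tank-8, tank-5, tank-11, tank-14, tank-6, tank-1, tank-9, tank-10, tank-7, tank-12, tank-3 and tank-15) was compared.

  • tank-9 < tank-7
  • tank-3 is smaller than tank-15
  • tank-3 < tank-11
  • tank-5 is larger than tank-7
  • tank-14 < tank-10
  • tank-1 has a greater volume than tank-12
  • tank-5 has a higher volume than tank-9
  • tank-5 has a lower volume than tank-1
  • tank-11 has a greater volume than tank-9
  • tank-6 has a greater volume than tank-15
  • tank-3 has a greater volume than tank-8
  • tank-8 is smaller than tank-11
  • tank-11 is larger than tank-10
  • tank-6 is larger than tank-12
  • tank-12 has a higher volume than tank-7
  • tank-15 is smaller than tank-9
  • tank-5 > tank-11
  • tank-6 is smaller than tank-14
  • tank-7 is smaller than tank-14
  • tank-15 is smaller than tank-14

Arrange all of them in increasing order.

The consecutive links are each given: tank-8 < tank-3; tank-3 < tank-15; tank-15 < tank-9; tank-9 < tank-7; tank-7 < tank-12; tank-12 < tank-6; tank-6 < tank-14; tank-14 < tank-10; tank-10 < tank-11; tank-11 < tank-5; tank-5 < tank-1.

tank-8 < tank-3 < tank-15 < tank-9 < tank-7 < tank-12 < tank-6 < tank-14 < tank-10 < tank-11 < tank-5 < tank-1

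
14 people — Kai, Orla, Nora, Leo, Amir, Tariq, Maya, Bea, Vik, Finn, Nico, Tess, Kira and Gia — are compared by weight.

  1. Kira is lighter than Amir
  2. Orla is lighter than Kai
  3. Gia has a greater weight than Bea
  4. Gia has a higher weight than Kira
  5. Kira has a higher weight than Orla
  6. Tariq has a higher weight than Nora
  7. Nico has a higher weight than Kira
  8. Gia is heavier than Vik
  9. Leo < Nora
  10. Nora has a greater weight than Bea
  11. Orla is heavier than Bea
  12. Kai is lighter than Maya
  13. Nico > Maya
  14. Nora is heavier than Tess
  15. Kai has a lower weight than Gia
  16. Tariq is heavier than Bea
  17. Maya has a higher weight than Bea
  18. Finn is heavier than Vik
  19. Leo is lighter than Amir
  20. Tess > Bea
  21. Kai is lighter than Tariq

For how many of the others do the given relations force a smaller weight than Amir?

Directly below Amir: Leo, Kira.
One step further: Orla (3 so far).
One step further: Bea (4 so far).
No other element is forced below Amir by the given relations, so the count is 4.

4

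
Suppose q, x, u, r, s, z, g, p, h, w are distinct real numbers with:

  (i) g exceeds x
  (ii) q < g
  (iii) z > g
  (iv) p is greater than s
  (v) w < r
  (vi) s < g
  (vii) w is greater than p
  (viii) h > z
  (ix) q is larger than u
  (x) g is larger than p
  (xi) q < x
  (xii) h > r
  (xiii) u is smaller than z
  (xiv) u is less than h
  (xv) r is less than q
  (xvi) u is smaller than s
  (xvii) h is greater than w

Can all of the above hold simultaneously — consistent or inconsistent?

consistent

Every relation is compatible with u < s < p < w < r < q < x < g < z < h; the set is consistent.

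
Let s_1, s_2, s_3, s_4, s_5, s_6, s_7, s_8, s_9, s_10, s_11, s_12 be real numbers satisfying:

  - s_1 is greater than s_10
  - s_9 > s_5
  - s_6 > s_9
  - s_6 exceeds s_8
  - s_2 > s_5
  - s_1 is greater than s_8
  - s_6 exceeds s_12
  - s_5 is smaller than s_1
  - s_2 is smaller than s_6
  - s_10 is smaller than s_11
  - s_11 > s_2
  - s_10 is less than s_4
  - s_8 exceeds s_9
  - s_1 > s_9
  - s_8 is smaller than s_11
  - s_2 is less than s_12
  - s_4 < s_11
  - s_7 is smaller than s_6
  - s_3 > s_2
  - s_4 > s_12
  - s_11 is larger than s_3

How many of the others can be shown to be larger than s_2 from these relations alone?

Directly above s_2: s_12, s_3, s_11, s_6.
One step further: s_4 (5 so far).
Nothing else is reachable above s_2; 5 in all.

5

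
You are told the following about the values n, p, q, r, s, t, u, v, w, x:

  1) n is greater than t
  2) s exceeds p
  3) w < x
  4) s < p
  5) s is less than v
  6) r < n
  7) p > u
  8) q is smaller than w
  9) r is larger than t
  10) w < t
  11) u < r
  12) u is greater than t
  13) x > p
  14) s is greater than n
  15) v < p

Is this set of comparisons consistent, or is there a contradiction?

Chaining the given relations yields s < v < p, so s < p. But one relation states p < s. These cannot both hold.

inconsistent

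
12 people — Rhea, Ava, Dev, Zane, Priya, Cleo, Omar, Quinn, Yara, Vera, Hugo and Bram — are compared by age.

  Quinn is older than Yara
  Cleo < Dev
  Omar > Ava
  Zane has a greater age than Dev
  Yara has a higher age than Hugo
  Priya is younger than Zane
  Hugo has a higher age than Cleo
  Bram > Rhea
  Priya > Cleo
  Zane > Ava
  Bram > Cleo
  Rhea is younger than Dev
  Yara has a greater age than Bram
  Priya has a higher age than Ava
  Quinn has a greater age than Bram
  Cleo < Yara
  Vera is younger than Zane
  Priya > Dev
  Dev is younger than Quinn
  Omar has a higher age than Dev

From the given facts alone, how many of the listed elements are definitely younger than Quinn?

From Quinn the given relations immediately reach Bram, Dev, Yara.
From those, Rhea, Cleo, Hugo — 6 in total.
Nothing else is reachable below Quinn; 6 in all.

6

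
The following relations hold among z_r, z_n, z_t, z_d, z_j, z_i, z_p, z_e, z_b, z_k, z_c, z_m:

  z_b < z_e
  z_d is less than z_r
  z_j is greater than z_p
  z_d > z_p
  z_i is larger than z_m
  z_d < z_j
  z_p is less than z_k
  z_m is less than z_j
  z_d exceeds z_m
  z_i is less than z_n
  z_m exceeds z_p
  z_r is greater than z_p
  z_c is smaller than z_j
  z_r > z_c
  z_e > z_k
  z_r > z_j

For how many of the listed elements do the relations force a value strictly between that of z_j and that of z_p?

2

Chaining upward from z_p reaches: z_k, z_m, z_d, z_e, z_i, z_r, z_n.
Chaining downward from z_j reaches: z_c, z_m, z_d.
Strictly between z_p and z_j are those in both lists: z_m, z_d — 2 elements.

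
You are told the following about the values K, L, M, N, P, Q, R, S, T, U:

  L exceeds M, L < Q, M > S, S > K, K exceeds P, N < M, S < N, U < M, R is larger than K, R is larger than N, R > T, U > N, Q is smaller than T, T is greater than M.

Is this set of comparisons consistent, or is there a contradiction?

consistent

The single ordering P < K < S < N < U < M < L < Q < T < R satisfies every listed relation, so no contradiction arises.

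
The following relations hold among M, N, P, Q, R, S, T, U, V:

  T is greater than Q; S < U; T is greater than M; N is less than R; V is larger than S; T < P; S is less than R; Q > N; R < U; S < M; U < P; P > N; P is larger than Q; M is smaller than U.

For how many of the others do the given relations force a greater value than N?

5

The elements the relations force above N are Q, R, U, T, P — no chain reaches any other.
That is 5.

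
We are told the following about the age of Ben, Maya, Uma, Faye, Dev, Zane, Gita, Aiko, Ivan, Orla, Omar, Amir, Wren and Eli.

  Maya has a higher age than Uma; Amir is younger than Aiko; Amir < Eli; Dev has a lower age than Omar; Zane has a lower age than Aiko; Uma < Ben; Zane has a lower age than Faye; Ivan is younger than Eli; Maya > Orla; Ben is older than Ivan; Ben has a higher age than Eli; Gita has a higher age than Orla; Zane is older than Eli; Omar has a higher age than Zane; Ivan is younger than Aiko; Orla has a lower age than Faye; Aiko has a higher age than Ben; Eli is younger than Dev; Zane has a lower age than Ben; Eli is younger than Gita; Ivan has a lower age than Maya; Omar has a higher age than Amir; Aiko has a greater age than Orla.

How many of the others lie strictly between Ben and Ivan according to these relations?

2

Chaining upward from Ivan reaches: Eli, Dev, Zane, Gita, Maya, Omar, Aiko, Faye.
Chaining downward from Ben reaches: Amir, Eli, Zane, Uma.
Strictly between Ivan and Ben are those in both lists: Eli, Zane — 2 elements.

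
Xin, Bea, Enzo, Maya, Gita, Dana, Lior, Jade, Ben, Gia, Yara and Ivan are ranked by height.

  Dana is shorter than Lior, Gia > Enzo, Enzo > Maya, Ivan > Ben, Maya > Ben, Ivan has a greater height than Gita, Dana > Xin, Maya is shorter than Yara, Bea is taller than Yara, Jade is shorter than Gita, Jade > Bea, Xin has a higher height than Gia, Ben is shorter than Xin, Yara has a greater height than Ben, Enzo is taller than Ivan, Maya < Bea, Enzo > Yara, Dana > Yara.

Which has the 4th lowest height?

Bea

Piecing the relations together gives one ordering: Ben < Maya < Yara < Bea < Jade < Gita < Ivan < Enzo < Gia < Xin < Dana < Lior.
The 4th smallest is Bea.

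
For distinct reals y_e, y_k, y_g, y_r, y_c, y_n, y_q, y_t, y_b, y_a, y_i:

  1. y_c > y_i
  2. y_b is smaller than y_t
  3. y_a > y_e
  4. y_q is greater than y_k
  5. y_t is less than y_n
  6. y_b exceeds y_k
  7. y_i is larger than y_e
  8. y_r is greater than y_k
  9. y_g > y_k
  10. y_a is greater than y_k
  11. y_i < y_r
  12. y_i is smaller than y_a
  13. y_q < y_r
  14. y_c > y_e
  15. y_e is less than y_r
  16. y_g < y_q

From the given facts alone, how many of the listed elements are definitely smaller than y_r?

Directly below y_r: y_e, y_i, y_k, y_q.
One step further: y_g (5 so far).
Nothing else is reachable below y_r; 5 in all.

5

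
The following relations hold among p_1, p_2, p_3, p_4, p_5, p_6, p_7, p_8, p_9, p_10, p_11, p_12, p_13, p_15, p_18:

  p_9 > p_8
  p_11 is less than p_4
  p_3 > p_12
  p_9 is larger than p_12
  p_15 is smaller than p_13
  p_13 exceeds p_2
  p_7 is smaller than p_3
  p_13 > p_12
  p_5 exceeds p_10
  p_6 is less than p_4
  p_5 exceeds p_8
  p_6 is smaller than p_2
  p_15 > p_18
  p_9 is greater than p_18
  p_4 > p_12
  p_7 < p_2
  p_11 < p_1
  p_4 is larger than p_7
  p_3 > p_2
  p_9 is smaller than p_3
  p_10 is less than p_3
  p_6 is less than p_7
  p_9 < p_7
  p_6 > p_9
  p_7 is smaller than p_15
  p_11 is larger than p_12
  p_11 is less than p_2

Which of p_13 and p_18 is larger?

p_13

Link the given pairs in sequence: p_18 < p_9; p_9 < p_6; p_6 < p_7; p_7 < p_15; p_15 < p_13.
Chaining these gives p_18 < p_9 < p_6 < p_7 < p_15 < p_13.
So p_18 < p_13; p_13 is the larger of the two.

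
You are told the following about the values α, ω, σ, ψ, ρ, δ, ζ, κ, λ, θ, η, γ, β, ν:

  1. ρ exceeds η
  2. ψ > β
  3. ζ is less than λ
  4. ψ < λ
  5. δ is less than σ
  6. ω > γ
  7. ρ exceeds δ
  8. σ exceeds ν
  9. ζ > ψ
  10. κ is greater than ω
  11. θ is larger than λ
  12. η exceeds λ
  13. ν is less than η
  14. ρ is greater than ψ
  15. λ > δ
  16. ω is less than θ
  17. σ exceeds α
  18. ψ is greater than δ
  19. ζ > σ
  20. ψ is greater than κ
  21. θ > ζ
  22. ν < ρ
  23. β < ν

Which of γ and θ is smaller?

γ

Chaining the given relations: γ < ω < κ < ψ < ζ < λ < θ.
So γ < θ; γ is the smaller of the two.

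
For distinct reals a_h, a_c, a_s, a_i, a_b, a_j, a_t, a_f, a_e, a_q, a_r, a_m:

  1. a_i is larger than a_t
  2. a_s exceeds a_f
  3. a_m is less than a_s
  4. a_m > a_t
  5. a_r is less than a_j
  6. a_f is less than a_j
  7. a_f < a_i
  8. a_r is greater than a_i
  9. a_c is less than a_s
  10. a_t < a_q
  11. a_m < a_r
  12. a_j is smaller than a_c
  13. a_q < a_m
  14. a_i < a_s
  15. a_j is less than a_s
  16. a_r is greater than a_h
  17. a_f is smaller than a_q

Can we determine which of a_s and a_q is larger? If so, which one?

a_s

a_q < a_m and a_m < a_r give a_q < a_r.
With a_r < a_j: a_q < a_m < a_r < a_j.
With a_j < a_c: a_q < a_m < a_r < a_j < a_c.
Then a_c < a_s extends the chain to a_s.
So a_s is larger.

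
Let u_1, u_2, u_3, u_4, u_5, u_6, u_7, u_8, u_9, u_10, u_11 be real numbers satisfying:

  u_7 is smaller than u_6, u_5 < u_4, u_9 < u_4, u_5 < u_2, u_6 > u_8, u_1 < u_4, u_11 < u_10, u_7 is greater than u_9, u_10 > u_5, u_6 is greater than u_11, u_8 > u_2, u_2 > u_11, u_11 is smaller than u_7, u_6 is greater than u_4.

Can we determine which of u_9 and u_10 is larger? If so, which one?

Following every chain through u_9: above u_9 we get u_7, u_4, u_6.
u_10 is not reached, and no chain runs the other way from u_10 to u_9.
So the given relations leave the order of u_9 and u_10 undetermined.

undetermined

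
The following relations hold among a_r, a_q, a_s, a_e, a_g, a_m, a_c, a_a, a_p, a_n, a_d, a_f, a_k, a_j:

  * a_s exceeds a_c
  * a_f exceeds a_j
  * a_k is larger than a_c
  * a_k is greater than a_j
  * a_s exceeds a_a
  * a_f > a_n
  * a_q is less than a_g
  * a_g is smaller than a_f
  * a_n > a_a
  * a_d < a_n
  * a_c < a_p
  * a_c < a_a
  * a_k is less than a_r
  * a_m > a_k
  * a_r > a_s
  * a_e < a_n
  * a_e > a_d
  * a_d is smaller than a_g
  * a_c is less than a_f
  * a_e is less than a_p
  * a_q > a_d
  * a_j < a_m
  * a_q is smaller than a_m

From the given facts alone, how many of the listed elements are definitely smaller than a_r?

From a_r the given relations immediately reach a_s, a_k.
From those, a_c, a_j, a_a — 5 in total.
Nothing else is reachable below a_r; 5 in all.

5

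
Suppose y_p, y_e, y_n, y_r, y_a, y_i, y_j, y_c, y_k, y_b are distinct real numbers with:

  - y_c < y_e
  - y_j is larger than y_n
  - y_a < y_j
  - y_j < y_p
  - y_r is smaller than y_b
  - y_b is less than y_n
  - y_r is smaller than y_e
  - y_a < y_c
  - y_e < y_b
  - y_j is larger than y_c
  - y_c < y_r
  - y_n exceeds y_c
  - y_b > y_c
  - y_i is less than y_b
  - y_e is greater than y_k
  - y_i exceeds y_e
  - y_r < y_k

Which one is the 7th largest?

Chaining the given pairs: y_a < y_c < y_r < y_k < y_e < y_i < y_b < y_n < y_j < y_p.
Counting 7 from the largest end gives y_k.

y_k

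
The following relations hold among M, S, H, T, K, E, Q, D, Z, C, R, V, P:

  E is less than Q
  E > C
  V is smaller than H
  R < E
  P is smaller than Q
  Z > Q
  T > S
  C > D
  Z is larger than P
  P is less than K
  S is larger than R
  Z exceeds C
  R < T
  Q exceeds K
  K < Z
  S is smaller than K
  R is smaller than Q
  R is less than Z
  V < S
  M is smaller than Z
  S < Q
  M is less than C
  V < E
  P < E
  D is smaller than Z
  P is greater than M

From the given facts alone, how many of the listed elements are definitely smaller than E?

The elements the relations force below E are R, M, V, D, P, C — no chain reaches any other.
That is 6.

6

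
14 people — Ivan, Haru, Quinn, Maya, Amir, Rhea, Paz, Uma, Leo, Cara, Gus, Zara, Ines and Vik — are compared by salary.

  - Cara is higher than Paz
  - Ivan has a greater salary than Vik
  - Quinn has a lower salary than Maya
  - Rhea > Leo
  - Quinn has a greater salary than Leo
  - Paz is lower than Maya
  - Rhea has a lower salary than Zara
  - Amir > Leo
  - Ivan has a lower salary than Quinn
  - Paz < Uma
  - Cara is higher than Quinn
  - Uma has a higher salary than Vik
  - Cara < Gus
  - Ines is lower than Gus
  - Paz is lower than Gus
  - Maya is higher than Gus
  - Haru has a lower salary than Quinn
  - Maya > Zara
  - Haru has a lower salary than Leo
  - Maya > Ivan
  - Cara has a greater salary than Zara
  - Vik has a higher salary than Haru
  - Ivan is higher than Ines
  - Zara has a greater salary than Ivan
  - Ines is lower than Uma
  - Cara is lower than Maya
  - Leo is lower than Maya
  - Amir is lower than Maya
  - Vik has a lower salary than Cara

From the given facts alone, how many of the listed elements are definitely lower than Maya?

Directly below Maya: Leo, Ivan, Paz, Quinn, Amir, Zara, Cara, Gus.
One step further: Ines, Haru, Vik, Rhea (12 so far).
No other element is forced below Maya by the given relations, so the count is 12.

12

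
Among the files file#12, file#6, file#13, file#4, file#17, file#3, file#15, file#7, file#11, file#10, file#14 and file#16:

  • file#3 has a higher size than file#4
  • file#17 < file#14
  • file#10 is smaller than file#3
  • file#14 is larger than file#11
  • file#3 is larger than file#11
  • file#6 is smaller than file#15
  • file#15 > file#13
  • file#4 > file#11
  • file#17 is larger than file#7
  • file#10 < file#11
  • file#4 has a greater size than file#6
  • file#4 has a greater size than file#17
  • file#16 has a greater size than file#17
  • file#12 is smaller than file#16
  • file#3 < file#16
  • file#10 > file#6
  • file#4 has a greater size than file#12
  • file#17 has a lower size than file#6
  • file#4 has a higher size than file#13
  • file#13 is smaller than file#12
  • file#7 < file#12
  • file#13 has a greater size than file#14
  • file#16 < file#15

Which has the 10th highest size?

Chaining the given pairs: file#7 < file#17 < file#6 < file#10 < file#11 < file#14 < file#13 < file#12 < file#4 < file#3 < file#16 < file#15.
The 10th largest is file#6.

file#6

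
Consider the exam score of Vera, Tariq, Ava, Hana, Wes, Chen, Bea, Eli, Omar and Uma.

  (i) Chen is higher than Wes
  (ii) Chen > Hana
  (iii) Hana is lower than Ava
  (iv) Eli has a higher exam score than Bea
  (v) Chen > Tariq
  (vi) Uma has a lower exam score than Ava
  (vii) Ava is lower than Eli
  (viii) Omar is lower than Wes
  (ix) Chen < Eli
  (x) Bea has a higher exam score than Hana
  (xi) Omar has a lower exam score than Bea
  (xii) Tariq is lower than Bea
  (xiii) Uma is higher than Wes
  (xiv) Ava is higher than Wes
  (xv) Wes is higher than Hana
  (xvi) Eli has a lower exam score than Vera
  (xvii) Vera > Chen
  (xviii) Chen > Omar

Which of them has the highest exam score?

Chaining downward from Vera: directly below it, Chen, Eli; then Omar, Hana, Tariq, Wes, Bea, Ava; then Uma.
That covers every other element, and nothing is given above Vera, so Vera is the highest exam score.

Vera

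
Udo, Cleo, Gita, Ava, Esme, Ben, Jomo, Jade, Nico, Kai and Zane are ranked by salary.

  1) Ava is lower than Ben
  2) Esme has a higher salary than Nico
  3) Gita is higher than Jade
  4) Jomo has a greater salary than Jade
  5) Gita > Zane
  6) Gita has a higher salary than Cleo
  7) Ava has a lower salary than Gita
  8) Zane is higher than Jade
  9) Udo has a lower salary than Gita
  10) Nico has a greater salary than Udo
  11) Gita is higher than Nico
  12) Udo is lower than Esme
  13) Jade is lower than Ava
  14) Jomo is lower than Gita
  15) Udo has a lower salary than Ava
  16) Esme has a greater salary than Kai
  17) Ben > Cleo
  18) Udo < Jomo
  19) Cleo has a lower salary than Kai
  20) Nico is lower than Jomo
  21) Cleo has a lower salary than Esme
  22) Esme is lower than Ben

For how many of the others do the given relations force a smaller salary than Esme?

4

The elements the relations force below Esme are Udo, Nico, Cleo, Kai — no chain reaches any other.
That is 4.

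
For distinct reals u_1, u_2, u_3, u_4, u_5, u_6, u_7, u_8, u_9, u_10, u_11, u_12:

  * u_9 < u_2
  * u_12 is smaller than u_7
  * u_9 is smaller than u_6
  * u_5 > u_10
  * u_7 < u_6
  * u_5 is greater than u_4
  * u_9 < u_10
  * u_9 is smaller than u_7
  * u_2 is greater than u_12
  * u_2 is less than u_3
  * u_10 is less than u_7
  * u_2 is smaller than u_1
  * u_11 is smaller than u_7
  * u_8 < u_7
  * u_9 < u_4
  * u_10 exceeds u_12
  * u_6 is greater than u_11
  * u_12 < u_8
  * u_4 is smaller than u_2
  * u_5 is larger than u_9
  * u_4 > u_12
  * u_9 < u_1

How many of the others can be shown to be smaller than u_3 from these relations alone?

From u_3 the given relations immediately reach u_2.
From those, u_9, u_12, u_4 — 4 in total.
Nothing else is reachable below u_3; 4 in all.

4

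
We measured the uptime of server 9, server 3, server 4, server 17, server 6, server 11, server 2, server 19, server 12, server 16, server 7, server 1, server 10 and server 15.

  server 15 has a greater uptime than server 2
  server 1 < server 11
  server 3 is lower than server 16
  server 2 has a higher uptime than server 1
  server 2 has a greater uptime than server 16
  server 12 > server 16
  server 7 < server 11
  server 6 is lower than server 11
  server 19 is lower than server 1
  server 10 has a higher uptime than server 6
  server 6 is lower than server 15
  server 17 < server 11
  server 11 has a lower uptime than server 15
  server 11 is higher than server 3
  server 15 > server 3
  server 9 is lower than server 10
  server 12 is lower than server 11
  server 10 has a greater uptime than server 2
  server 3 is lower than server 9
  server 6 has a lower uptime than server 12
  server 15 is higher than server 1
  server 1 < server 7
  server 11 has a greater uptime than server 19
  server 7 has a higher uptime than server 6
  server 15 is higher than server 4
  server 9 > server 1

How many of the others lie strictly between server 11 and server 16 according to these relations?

Chaining upward from server 16 reaches: server 12, server 2, server 10, server 15.
Chaining downward from server 11 reaches: server 3, server 6, server 19, server 17, server 1, server 12, server 7.
Strictly between server 16 and server 11 are those in both lists: server 12 — 1 element.

1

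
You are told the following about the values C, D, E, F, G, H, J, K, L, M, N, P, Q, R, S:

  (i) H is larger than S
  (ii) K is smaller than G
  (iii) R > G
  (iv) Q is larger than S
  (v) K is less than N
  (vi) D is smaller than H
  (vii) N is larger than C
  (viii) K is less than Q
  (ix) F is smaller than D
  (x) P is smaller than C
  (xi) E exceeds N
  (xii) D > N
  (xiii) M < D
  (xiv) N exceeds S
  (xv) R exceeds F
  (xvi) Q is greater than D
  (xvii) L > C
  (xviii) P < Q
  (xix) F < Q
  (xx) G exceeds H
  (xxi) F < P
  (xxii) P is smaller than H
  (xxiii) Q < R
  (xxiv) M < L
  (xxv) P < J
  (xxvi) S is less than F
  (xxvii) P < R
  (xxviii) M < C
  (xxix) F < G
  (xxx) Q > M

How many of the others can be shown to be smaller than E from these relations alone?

7

The elements the relations force below E are S, K, F, M, P, C, N — no chain reaches any other.
That is 7.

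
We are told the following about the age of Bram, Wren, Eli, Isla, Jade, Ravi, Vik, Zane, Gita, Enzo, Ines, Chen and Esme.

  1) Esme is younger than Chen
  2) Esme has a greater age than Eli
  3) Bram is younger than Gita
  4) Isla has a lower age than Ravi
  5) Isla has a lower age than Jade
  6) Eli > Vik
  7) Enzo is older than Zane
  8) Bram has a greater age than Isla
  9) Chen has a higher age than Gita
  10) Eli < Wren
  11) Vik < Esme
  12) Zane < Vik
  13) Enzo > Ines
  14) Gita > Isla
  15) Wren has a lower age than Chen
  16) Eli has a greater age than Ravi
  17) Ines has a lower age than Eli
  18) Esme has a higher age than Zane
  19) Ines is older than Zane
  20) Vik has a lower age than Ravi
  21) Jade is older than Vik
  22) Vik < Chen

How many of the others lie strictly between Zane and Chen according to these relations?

Chaining upward from Zane reaches: Vik, Jade, Ravi, Ines, Eli, Enzo, Esme, Wren.
Chaining downward from Chen reaches: Isla, Bram, Vik, Ravi, Ines, Gita, Eli, Esme, Wren.
Strictly between Zane and Chen are those in both lists: Vik, Ravi, Ines, Eli, Esme, Wren — 6 elements.

6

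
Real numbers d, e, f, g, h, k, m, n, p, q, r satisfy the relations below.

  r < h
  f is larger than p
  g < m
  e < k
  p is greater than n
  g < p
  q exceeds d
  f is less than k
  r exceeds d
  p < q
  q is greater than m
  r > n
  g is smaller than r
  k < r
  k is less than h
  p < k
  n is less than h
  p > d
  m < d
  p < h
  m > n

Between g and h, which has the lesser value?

Following the relations from g: g < m < d < p < f < k < r < h.
So g < h; g is the smaller of the two.

g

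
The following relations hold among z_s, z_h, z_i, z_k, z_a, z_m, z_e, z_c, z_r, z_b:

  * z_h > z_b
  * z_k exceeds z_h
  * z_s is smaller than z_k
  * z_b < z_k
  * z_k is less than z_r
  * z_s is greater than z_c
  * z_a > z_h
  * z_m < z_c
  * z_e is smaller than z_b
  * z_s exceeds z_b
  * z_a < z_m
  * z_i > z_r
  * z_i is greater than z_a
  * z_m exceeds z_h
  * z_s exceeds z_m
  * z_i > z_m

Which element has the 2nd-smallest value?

z_b

Piecing the relations together gives one ordering: z_e < z_b < z_h < z_a < z_m < z_c < z_s < z_k < z_r < z_i.
Counting 2 from the smallest end gives z_b.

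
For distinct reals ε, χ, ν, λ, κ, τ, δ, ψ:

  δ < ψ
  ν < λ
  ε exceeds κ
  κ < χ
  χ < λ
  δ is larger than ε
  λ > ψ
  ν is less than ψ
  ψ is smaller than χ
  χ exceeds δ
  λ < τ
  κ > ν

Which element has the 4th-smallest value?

δ

The consecutive relations fix a unique order: ν < κ < ε < δ < ψ < χ < λ < τ.
Counting 4 from the smallest end gives δ.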